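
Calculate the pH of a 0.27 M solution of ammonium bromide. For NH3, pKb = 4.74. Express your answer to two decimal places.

NH4+ is the conjugate acid of the weak base NH3.
Kb = 10^(−4.74) = 1.82 × 10^-5
Ka = Kw/Kb = 1.0×10^-14 / 1.82 × 10^-5 = 5.49 × 10^-10
Ka = x²/(0.27 − x) = 5.49 × 10^-10
Assume x ≪ 0.27: x ≈ √(5.49 × 10^-10 × 0.27) = 1.22 × 10^-5 M
Check: 0.0045% ionized — well under 5%, approximation valid.
pH = −log[H+] = −log(1.22 × 10^-5) = 4.91

pH = 4.91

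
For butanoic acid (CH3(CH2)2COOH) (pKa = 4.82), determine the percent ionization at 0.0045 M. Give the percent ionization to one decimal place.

CH3(CH2)2COOH ⇌ CH3(CH2)2COO- + H+; let x = [H+] at equilibrium.
Ka = 10^(−4.82) = 1.51 × 10^-5
Solve x² + 1.51e-05x − 6.79e-08 = 0 → x = 2.53 × 10^-4 M
Fraction ionized = 2.53 × 10^-4 / 0.0045 = 0.0562 → 5.6%

5.6%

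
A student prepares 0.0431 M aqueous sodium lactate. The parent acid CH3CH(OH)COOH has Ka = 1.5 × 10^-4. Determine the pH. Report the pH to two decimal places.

pH = 8.23

CH3CH(OH)COO- is the conjugate base of the weak acid CH3CH(OH)COOH.
Kb = Kw/Ka = 1.0×10^-14 / 1.5 × 10^-4 = 6.67 × 10^-11
Let x = [OH-] at equilibrium. Kb = x²/(0.0431 − x).
Assume x ≪ 0.0431: x ≈ √(6.67 × 10^-11 × 0.0431) = 1.70 × 10^-6 M
pOH = 5.77, so pH = 14.00 − pOH = 8.23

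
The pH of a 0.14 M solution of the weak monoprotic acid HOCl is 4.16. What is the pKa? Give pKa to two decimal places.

[H+] = 10^(-4.16) = 6.92 × 10^-5 M
At equilibrium [HA] = 0.14 − 6.92 × 10^-5 = 1.40 × 10^-1 M
Ka = [H+][A-]/[HA] = (6.92 × 10^-5)² / 1.40 × 10^-1 = 3.42 × 10^-8
pKa = -log(3.42 × 10^-8) = 7.47

pKa = 7.47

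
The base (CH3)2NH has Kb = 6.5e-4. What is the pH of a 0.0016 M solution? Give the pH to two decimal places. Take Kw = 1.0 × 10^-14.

pH = 10.87

(CH3)2NH + H2O ⇌ (CH3)2NH2+ + OH-
Kb = [OH-]²/(0.0016 − [OH-]) = 6.5 × 10^-4
Here C₀/Kb ≈ 2.46, so the small-[OH-] approximation fails. Use the quadratic:
[OH-] = (−Kb + √(Kb² + 4·Kb·C₀))/2 = 7.45 × 10^-4 M
pOH = −log(7.45 × 10^-4) = 3.13; pH = 14.00 − 3.13 = 10.87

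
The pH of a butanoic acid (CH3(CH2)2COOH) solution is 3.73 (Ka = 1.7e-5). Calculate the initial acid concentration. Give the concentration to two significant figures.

C₀ = 2.2 × 10^-3 M

[H+] = 10^(-3.73) = 1.86 × 10^-4 M = x
Ka = x²/(C₀ − x) ⇒ C₀ = x + x²/Ka
C₀ = 1.86 × 10^-4 + (1.86 × 10^-4)²/(1.7 × 10^-5) = 2.22 × 10^-3 M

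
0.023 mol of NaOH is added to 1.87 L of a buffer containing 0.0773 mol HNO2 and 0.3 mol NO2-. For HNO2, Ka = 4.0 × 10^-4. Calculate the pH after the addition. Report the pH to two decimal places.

OH- converts HNO2 to NO2-: HNO2 → 0.0543 mol, NO2- → 0.323 mol.
pKa = −log(4.0 × 10^-4) = 3.398
pH = pKa + log([A⁻]/[HA]) = 3.398 + log(0.323/0.0543) = 3.398 +0.774

pH = 4.17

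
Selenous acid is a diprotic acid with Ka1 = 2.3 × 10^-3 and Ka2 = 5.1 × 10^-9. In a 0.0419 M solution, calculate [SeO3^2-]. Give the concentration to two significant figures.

5.1 × 10^-9 M

First ionization gives [H+] ≈ [HSeO3-] = 8.73 × 10^-3 M.
Second step: Ka2 = [H+][SeO3^2-]/[HSeO3-] ≈ [SeO3^2-] (since [H+] ≈ [HSeO3-]).
So [SeO3^2-] ≈ Ka2.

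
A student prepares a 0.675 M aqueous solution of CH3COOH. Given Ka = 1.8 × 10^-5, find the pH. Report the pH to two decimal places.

pH = 2.46

CH3COOH ⇌ CH3COO- + H+
Ka = [H+]²/(0.675 − [H+]) = 1.8 × 10^-5
Neglecting [H+] in the denominator: [H+] = √(1.8 × 10^-5 × 0.675) = 3.49 × 10^-3 M
Check: 0.52% ionized — well under 5%, approximation valid.
pH = −log(3.49 × 10^-3) = 2.46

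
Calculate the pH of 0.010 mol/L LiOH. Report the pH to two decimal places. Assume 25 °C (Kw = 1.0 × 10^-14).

pH = 12.00

LiOH is a strong base; [OH-] = 0.01 M.
pOH = -log(0.01) = 2.00
pH = 14.00 - 2.00 = 12.00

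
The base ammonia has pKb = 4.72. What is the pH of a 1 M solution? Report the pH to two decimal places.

pH = 11.64

NH3 + H2O ⇌ NH4+ + OH-
Kb = 10^(−4.72) = 1.91 × 10^-5
Kb = x²/(1 − x) = 1.91 × 10^-5
Neglecting x in the denominator: x = √(1.91 × 10^-5 × 1) = 4.37 × 10^-3 M
pOH = 2.36, so pH = 14.00 − pOH = 11.64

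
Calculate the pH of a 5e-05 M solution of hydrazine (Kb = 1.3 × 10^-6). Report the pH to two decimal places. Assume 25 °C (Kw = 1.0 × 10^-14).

pH = 8.87

N2H4 + H2O ⇌ N2H5+ + OH-
From the ICE table, Kb = x²/(5e-05 − x) = 1.3 × 10^-6.
x is not negligible relative to C₀; solve x² + 1.3e-06·x − 6.5e-11 = 0.
x = [−1.3e-06 + √(1.3e-06² + 2.6e-10)]/2 = 7.44 × 10^-6 M
pOH = −log(7.44 × 10^-6) = 5.13; pH = 14.00 − 5.13 = 8.87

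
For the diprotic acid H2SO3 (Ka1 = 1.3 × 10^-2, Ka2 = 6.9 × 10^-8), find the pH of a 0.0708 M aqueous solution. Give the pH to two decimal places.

Ka1 ≫ Ka2, so treat the first dissociation as the only significant source of H+.
Ka1 = x²/(0.0708 − x) = 1.3 × 10^-2
Solving the quadratic: x = (−Ka1 + √(Ka1² + 4·Ka1·C₀))/2 = 2.45 × 10^-2 M
pH = −log(2.45 × 10^-2) = 1.61

pH = 1.61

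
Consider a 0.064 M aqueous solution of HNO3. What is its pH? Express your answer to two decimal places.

HNO3 is a strong acid and dissociates completely, so [H+] = 0.064 M.
pH = -log(0.064) = 1.19

pH = 1.19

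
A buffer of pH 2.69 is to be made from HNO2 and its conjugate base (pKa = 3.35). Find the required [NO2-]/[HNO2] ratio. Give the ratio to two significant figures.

pH = pKa + log(r) ⇒ log(r) = 2.69 − 3.35 = -0.66
r = [NO2-]/[HNO2] = 10^(-0.66) = 0.219

ratio = 0.22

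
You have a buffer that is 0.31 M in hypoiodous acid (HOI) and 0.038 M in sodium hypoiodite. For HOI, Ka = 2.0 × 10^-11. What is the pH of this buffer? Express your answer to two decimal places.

pKa = −log(2.0 × 10^-11) = 10.699
Henderson–Hasselbalch: pH = pKa + log([OI-]/[HOI]) = 10.699 + log(0.038/0.31)
pH = 10.699 + (-0.912) = 9.79

pH = 9.79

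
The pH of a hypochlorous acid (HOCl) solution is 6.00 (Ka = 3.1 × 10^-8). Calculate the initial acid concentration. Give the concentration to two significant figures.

[H+] = 10^(-6.00) = 1.00 × 10^-6 M = x
Ka = x²/(C₀ − x) ⇒ C₀ = x + x²/Ka
C₀ = 1.00 × 10^-6 + (1.00 × 10^-6)²/(3.1 × 10^-8) = 3.33 × 10^-5 M

C₀ = 3.3 × 10^-5 M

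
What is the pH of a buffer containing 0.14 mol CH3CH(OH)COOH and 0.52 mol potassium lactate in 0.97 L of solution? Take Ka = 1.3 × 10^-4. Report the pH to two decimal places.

pH = 4.46

pKa = −log(1.3 × 10^-4) = 3.886
Using pH = pKa + log([base]/[acid]) with [base]/[acid] = 0.52/0.14:
pH = 3.886 + (+0.570) = 4.46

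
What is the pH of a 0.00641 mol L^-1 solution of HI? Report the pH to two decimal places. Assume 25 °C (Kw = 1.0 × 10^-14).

HI is a strong acid and dissociates completely, so [H+] = 0.00641 M.
pH = -log(0.00641) = 2.19

pH = 2.19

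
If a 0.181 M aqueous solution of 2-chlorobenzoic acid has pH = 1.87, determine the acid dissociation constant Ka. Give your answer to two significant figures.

[H+] = 10^(-1.87) = 1.35 × 10^-2 M
At equilibrium [HA] = 0.181 − 1.35 × 10^-2 = 1.67 × 10^-1 M
Ka = [H+][A-]/[HA] = (1.35 × 10^-2)² / 1.67 × 10^-1 = 1.1 × 10^-3

Ka = 1.1 × 10^-3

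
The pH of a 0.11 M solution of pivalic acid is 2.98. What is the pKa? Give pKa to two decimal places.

[H+] = 10^(-2.98) = 1.05 × 10^-3 M
At equilibrium [HA] = 0.11 − 1.05 × 10^-3 = 1.09 × 10^-1 M
Ka = [H+][A-]/[HA] = (1.05 × 10^-3)² / 1.09 × 10^-1 = 1.01 × 10^-5
pKa = -log(1.01 × 10^-5) = 5.00

pKa = 5.00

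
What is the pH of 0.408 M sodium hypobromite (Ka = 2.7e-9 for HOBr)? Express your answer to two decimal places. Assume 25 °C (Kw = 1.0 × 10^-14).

OBr- is the conjugate base of the weak acid HOBr.
Kb = Kw/Ka = 1.0×10^-14 / 2.7 × 10^-9 = 3.70 × 10^-6
Let x = [OH-] at equilibrium. Kb = x²/(0.408 − x).
Neglecting x in the denominator: x = √(3.70 × 10^-6 × 0.408) = 1.23 × 10^-3 M
Check: 0.3% ionized — well under 5%, approximation valid.
pOH = −log(1.23 × 10^-3) = 2.91; pH = 14.00 − 2.91 = 11.09

pH = 11.09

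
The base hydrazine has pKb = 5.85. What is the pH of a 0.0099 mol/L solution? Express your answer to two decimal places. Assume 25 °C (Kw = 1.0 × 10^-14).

pH = 10.07

N2H4 + H2O ⇌ N2H5+ + OH-
Kb = 10^(−5.85) = 1.41 × 10^-6
Let x = [OH-] at equilibrium. Kb = x²/(0.0099 − x).
Neglecting x in the denominator: x = √(1.41 × 10^-6 × 0.0099) = 1.18 × 10^-4 M
pOH = −log(1.18 × 10^-4) = 3.93; pH = 14.00 − 3.93 = 10.07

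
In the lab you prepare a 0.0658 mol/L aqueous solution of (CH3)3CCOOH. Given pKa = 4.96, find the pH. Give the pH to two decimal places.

(CH3)3CCOOH ⇌ (CH3)3CCOO- + H+
Ka = 10^(−4.96) = 1.10 × 10^-5
From the ICE table, Ka = x²/(0.0658 − x) = 1.10 × 10^-5.
Neglecting x in the denominator: x = √(1.10 × 10^-5 × 0.0658) = 8.51 × 10^-4 M
(x/C₀ = 1.3% < 5%, so the approximation holds.)
pH = −log(8.51 × 10^-4) = 3.07

pH = 3.07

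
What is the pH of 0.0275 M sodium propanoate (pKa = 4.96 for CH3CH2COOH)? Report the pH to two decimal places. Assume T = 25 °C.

CH3CH2COO- is the conjugate base of the weak acid CH3CH2COOH.
Ka = 10^(−4.96) = 1.10 × 10^-5
Kb = Kw/Ka = 1.0×10^-14 / 1.10 × 10^-5 = 9.09 × 10^-10
From the ICE table, Kb = x²/(0.0275 − x) = 9.09 × 10^-10.
Neglecting x in the denominator: x = √(9.09 × 10^-10 × 0.0275) = 5.00 × 10^-6 M
Check: 0.018% ionized — well under 5%, approximation valid.
pOH = 5.30, so pH = 14.00 − pOH = 8.70

pH = 8.70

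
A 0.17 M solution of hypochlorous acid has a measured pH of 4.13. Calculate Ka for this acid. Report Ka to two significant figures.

Ka = 3.2 × 10^-8

[H+] = 10^(-4.13) = 7.41 × 10^-5 M
At equilibrium [HA] = 0.17 − 7.41 × 10^-5 = 1.70 × 10^-1 M
Ka = [H+][A-]/[HA] = (7.41 × 10^-5)² / 1.70 × 10^-1 = 3.2 × 10^-8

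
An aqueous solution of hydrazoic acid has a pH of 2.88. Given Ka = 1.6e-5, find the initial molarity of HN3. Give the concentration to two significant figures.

C₀ = 1.1 × 10^-1 M

[H+] = 10^(-2.88) = 1.32 × 10^-3 M = x
Ka = x²/(C₀ − x) ⇒ C₀ = x + x²/Ka
C₀ = 1.32 × 10^-3 + (1.32 × 10^-3)²/(1.6 × 10^-5) = 1.10 × 10^-1 M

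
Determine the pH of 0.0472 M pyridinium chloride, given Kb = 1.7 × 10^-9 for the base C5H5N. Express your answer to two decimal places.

C5H5NH+ is the conjugate acid of the weak base C5H5N.
Ka = Kw/Kb = 1.0×10^-14 / 1.7 × 10^-9 = 5.88 × 10^-6
From the ICE table, Ka = [H+]²/(0.0472 − [H+]) = 5.88 × 10^-6.
Since Ka ≪ C₀, [H+] ≈ √(Ka·C₀) = 5.27 × 10^-4 M.
([H+]/C₀ = 1.1% < 5%, so the approximation holds.)
pH = −log(5.27 × 10^-4) = 3.28

pH = 3.28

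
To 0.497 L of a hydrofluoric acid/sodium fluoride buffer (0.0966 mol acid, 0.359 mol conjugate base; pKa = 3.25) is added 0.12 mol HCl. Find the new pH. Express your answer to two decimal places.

Added H+ converts F- to HF: HF → 0.217 mol, F- → 0.239 mol.
pH = pKa + log([A⁻]/[HA]) = 3.25 + log(0.239/0.217) = 3.25 +0.042

pH = 3.29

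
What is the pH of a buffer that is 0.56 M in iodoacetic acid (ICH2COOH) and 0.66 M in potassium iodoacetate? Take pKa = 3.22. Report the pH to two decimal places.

pH = 3.29

pH = pKa + log([A⁻]/[HA]) = 3.22 + log(0.66/0.56)
pH = 3.22 + (+0.071) = 3.29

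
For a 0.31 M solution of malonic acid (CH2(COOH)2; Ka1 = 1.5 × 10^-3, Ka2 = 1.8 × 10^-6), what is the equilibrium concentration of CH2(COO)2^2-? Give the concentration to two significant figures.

First ionization gives [H+] ≈ [CH2(COOH)COO-] = 2.08 × 10^-2 M.
Second step: Ka2 = [H+][CH2(COO)2^2-]/[CH2(COOH)COO-] ≈ [CH2(COO)2^2-] (since [H+] ≈ [CH2(COOH)COO-]).
So [CH2(COO)2^2-] ≈ Ka2.

1.8 × 10^-6 M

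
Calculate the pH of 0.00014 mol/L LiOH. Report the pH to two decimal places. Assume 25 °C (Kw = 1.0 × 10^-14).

pH = 10.15

LiOH is a strong base; [OH-] = 0.00014 M.
pOH = -log(0.00014) = 3.85
pH = 14.00 - 3.85 = 10.15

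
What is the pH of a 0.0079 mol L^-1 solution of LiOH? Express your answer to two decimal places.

pH = 11.90

LiOH is a strong base; [OH-] = 0.0079 M.
pOH = -log(0.0079) = 2.10
pH = 14.00 - 2.10 = 11.90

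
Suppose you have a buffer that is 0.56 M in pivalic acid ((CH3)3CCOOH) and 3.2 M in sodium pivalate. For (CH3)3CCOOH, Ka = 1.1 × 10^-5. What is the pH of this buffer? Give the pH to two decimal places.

pKa = −log(1.1 × 10^-5) = 4.959
Henderson–Hasselbalch: pH = pKa + log([(CH3)3CCOO-]/[(CH3)3CCOOH]) = 4.959 + log(3.2/0.56)
pH = 4.959 + (+0.757) = 5.72

pH = 5.72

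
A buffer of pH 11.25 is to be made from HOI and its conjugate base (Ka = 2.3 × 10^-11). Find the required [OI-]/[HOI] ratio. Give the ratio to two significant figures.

ratio = 4.1

pKa = -log(2.3 × 10^-11) = 10.638
pH = pKa + log(r) ⇒ log(r) = 11.25 − 10.638 = +0.612
r = [OI-]/[HOI] = 10^(+0.612) = 4.09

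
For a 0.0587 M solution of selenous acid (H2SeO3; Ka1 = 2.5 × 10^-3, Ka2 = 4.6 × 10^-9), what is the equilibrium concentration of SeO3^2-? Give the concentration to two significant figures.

First ionization gives [H+] ≈ [HSeO3-] = 1.09 × 10^-2 M.
Second step: Ka2 = [H+][SeO3^2-]/[HSeO3-] ≈ [SeO3^2-] (since [H+] ≈ [HSeO3-]).
So [SeO3^2-] ≈ Ka2.

4.6 × 10^-9 M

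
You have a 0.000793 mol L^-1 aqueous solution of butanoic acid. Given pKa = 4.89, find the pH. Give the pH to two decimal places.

CH3(CH2)2COOH ⇌ CH3(CH2)2COO- + H+
Ka = 10^(−4.89) = 1.29 × 10^-5
Ka = x²/(0.000793 − x) = 1.29 × 10^-5
x is not negligible relative to C₀; solve x² + 1.29e-05·x − 1.02e-08 = 0.
x = [−1.29e-05 + √(1.29e-05² + 4.09e-08)]/2 = 9.49 × 10^-5 M
pH = −log[H+] = −log(9.49 × 10^-5) = 4.02

pH = 4.02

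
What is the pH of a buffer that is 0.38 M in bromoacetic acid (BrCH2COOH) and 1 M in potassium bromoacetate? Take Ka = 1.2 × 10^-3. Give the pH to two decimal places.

pKa = −log(1.2 × 10^-3) = 2.921
pH = pKa + log([A⁻]/[HA]) = 2.921 + log(1/0.38)
pH = 2.921 + (+0.420) = 3.34

pH = 3.34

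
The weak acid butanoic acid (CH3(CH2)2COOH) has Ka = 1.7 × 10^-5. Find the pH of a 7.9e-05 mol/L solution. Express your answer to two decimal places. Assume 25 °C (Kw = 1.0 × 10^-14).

pH = 4.54

CH3(CH2)2COOH ⇌ CH3(CH2)2COO- + H+
From the ICE table, Ka = [H+]²/(7.9e-05 − [H+]) = 1.7 × 10^-5.
Here C₀/Ka ≈ 4.65, so the small-[H+] approximation fails. Use the quadratic:
[H+] = (−Ka + √(Ka² + 4·Ka·C₀))/2 = 2.91 × 10^-5 M
pH = −log[H+] = −log(2.91 × 10^-5) = 4.54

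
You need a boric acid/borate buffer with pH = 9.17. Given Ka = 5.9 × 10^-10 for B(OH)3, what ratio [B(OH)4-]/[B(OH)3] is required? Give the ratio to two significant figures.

ratio = 0.87

pKa = -log(5.9 × 10^-10) = 9.229
pH = pKa + log(r) ⇒ log(r) = 9.17 − 9.229 = -0.059
r = [B(OH)4-]/[B(OH)3] = 10^(-0.059) = 0.873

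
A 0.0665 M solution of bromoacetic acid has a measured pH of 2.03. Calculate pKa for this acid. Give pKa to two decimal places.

[H+] = 10^(-2.03) = 9.33 × 10^-3 M
At equilibrium [HA] = 0.0665 − 9.33 × 10^-3 = 5.72 × 10^-2 M
Ka = [H+][A-]/[HA] = (9.33 × 10^-3)² / 5.72 × 10^-2 = 1.52 × 10^-3
pKa = -log(1.52 × 10^-3) = 2.82

pKa = 2.82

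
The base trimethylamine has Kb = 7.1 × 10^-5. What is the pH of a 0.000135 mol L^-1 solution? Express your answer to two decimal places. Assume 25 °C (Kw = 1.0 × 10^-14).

(CH3)3N + H2O ⇌ (CH3)3NH+ + OH-
Kb = x²/(0.000135 − x) = 7.1 × 10^-5
Here C₀/Kb ≈ 1.9, so the small-x approximation fails. Use the quadratic:
x = (−Kb + √(Kb² + 4·Kb·C₀))/2 = 6.86 × 10^-5 M
pOH = 4.16, so pH = 14.00 − pOH = 9.84

pH = 9.84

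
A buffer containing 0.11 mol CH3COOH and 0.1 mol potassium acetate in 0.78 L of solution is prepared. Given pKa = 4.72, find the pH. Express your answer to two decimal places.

pH = 4.68

Henderson–Hasselbalch: pH = pKa + log([CH3COO-]/[CH3COOH]) = 4.72 + log(0.1/0.11)
pH = 4.72 + (-0.041) = 4.68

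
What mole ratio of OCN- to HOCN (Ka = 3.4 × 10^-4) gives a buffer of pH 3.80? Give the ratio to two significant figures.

ratio = 2.1

pKa = -log(3.4 × 10^-4) = 3.469
pH = pKa + log(r) ⇒ log(r) = 3.80 − 3.469 = +0.331
r = [OCN-]/[HOCN] = 10^(+0.331) = 2.14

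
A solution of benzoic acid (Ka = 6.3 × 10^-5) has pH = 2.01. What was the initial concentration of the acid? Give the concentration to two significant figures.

C₀ = 1.5 M

[H+] = 10^(-2.01) = 9.77 × 10^-3 M = x
Ka = x²/(C₀ − x) ⇒ C₀ = x + x²/Ka
C₀ = 9.77 × 10^-3 + (9.77 × 10^-3)²/(6.3 × 10^-5) = 1.52 M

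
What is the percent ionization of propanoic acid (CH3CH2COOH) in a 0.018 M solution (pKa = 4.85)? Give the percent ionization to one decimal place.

CH3CH2COOH ⇌ CH3CH2COO- + H+; let x = [H+] at equilibrium.
Ka = 10^(−4.85) = 1.41 × 10^-5
x ≈ √(Ka·C₀) = √(1.41 × 10^-5 × 0.018) = 5.04 × 10^-4 M
Fraction ionized = 5.04 × 10^-4 / 0.018 = 0.0280 → 2.8%

2.8%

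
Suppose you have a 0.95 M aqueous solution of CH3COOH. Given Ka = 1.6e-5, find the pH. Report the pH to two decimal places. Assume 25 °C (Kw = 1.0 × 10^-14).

pH = 2.41

CH3COOH ⇌ CH3COO- + H+
Ka = [H+]²/(0.95 − [H+]) = 1.6 × 10^-5
Neglecting [H+] in the denominator: [H+] = √(1.6 × 10^-5 × 0.95) = 3.90 × 10^-3 M
([H+]/C₀ = 0.41% < 5%, so the approximation holds.)
pH = −log[H+] = −log(3.90 × 10^-3) = 2.41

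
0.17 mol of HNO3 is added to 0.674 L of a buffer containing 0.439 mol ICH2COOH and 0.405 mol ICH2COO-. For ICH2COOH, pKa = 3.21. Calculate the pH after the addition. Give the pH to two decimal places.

pH = 2.80

After neutralization: n(ICH2COOH) = 0.609 mol, n(ICH2COO-) = 0.235 mol.
pH = pKa + log(n_ICH2COO-/n_ICH2COOH) = 3.21 + log(0.235/0.609) = 3.21 + (-0.414)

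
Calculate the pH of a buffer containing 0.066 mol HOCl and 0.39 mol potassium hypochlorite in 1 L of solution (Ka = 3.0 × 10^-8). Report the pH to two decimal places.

pKa = −log(3.0 × 10^-8) = 7.523
Using pH = pKa + log([base]/[acid]) with [base]/[acid] = 0.39/0.066:
pH = 7.523 + (+0.772) = 8.29

pH = 8.29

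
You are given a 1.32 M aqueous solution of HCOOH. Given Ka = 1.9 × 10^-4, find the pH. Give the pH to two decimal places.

pH = 1.80

HCOOH ⇌ HCOO- + H+
Let x = [H+] at equilibrium. Ka = x²/(1.32 − x).
Since Ka ≪ C₀, x ≈ √(Ka·C₀) = 1.58 × 10^-2 M.
pH = −log(1.58 × 10^-2) = 1.80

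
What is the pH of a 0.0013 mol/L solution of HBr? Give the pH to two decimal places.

HBr is a strong acid and dissociates completely, so [H+] = 0.0013 M.
pH = -log(0.0013) = 2.89

pH = 2.89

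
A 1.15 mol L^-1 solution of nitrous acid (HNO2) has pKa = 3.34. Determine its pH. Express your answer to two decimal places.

pH = 1.64

HNO2 ⇌ NO2- + H+
Ka = 10^(−3.34) = 4.57 × 10^-4
Ka = [H+]²/(1.15 − [H+]) = 4.57 × 10^-4
Neglecting [H+] in the denominator: [H+] = √(4.57 × 10^-4 × 1.15) = 2.29 × 10^-2 M
([H+]/C₀ = 2% < 5%, so the approximation holds.)
pH = −log(2.29 × 10^-2) = 1.64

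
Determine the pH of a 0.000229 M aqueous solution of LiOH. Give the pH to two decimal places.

pH = 10.36

LiOH is a strong base; [OH-] = 0.000229 M.
pOH = -log(0.000229) = 3.64
pH = 14.00 - 3.64 = 10.36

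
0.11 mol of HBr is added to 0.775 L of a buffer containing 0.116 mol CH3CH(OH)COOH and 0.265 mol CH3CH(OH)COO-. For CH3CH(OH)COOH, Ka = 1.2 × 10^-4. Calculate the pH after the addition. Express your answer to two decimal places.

After neutralization: n(CH3CH(OH)COOH) = 0.226 mol, n(CH3CH(OH)COO-) = 0.155 mol.
pKa = −log(1.2 × 10^-4) = 3.921
Henderson–Hasselbalch with mole ratio 0.155/0.226: pH = 3.921 + (-0.164)

pH = 3.76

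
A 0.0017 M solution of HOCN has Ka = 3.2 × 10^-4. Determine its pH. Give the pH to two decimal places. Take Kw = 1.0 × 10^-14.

pH = 3.23

HOCN ⇌ OCN- + H+
Let x = [H+] at equilibrium. Ka = x²/(0.0017 − x).
The 5% rule fails; solving x² + Ka·x − Ka·C₀ = 0 exactly:
x = (−Ka + √(Ka² + 4·Ka·C₀))/2 = 5.95 × 10^-4 M
pH = −log(5.95 × 10^-4) = 3.23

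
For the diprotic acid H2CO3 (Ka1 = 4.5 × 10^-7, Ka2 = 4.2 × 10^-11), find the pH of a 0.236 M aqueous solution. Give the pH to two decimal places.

Ka1 ≫ Ka2, so treat the first dissociation as the only significant source of H+.
Ka1 = x²/(0.236 − x) = 4.5 × 10^-7
x ≈ √(4.5 × 10^-7 × 0.236) = 3.26 × 10^-4 M
pH = −log(3.26 × 10^-4) = 3.49

pH = 3.49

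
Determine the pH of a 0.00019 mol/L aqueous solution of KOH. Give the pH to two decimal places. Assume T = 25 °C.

pH = 10.28

KOH is a strong base; [OH-] = 0.00019 M.
pOH = -log(0.00019) = 3.72
pH = 14.00 - 3.72 = 10.28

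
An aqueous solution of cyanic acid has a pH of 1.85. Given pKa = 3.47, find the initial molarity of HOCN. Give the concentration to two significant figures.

C₀ = 6.0 × 10^-1 M

[H+] = 10^(-1.85) = 1.41 × 10^-2 M = x
Ka = 10^(−3.47) = 3.39 × 10^-4
Ka = x²/(C₀ − x) ⇒ C₀ = x + x²/Ka
C₀ = 1.41 × 10^-2 + (1.41 × 10^-2)²/(3.39 × 10^-4) = 6.01 × 10^-1 M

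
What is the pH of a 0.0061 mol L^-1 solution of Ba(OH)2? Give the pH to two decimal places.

pH = 12.09

Ba(OH)2 is a strong base (each formula unit releases 2 OH-); [OH-] = 0.0122 M.
pOH = -log(0.0122) = 1.91
pH = 14.00 - 1.91 = 12.09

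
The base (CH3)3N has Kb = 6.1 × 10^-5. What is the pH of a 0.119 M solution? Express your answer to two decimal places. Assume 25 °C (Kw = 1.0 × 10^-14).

pH = 11.43

(CH3)3N + H2O ⇌ (CH3)3NH+ + OH-
From the ICE table, Kb = x²/(0.119 − x) = 6.1 × 10^-5.
Neglecting x in the denominator: x = √(6.1 × 10^-5 × 0.119) = 2.69 × 10^-3 M
(x/C₀ = 2.3% < 5%, so the approximation holds.)
pOH = 2.57, so pH = 14.00 − pOH = 11.43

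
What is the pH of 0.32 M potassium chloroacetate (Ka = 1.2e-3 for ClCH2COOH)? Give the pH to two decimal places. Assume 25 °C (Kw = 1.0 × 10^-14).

ClCH2COO- is the conjugate base of the weak acid ClCH2COOH.
Kb = Kw/Ka = 1.0×10^-14 / 1.2 × 10^-3 = 8.33 × 10^-12
From the ICE table, Kb = x²/(0.32 − x) = 8.33 × 10^-12.
Neglecting x in the denominator: x = √(8.33 × 10^-12 × 0.32) = 1.63 × 10^-6 M
pOH = 5.79, so pH = 14.00 − pOH = 8.21

pH = 8.21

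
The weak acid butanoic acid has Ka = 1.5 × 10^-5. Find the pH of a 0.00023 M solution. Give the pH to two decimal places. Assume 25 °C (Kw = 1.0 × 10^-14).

pH = 4.29

CH3(CH2)2COOH ⇌ CH3(CH2)2COO- + H+
Let x = [H+] at equilibrium. Ka = x²/(0.00023 − x).
x is not negligible relative to C₀; solve x² + 1.5e-05·x − 3.45e-09 = 0.
x = [−1.5e-05 + √(1.5e-05² + 1.38e-08)]/2 = 5.17 × 10^-5 M
pH = −log[H+] = −log(5.17 × 10^-5) = 4.29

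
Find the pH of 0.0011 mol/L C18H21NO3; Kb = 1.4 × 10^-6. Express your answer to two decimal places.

C18H21NO3 + H2O ⇌ C18H22NO3+ + OH-
From the ICE table, Kb = [OH-]²/(0.0011 − [OH-]) = 1.4 × 10^-6.
Assume [OH-] ≪ 0.0011: [OH-] ≈ √(1.4 × 10^-6 × 0.0011) = 3.92 × 10^-5 M
Check: 3.6% ionized — well under 5%, approximation valid.
pOH = −log(3.92 × 10^-5) = 4.41; pH = 14.00 − 4.41 = 9.59

pH = 9.59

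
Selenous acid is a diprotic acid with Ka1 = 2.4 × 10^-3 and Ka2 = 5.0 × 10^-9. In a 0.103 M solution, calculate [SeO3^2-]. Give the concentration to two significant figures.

5.0 × 10^-9 M

First ionization gives [H+] ≈ [HSeO3-] = 1.46 × 10^-2 M.
Second step: Ka2 = [H+][SeO3^2-]/[HSeO3-] ≈ [SeO3^2-] (since [H+] ≈ [HSeO3-]).
So [SeO3^2-] ≈ Ka2.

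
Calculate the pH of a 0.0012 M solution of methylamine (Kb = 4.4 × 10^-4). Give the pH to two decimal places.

CH3NH2 + H2O ⇌ CH3NH3+ + OH-
Kb = [OH-]²/(0.0012 − [OH-]) = 4.4 × 10^-4
[OH-] is not negligible relative to C₀; solve [OH-]² + 0.00044·[OH-] − 5.28e-07 = 0.
[OH-] = (−Kb + √(Kb² + 4·Kb·C₀))/2 = 5.39 × 10^-4 M
pOH = −log(5.39 × 10^-4) = 3.27; pH = 14.00 − 3.27 = 10.73

pH = 10.73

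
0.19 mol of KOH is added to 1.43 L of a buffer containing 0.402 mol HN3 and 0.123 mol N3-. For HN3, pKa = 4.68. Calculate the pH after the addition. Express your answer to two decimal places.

pH = 4.85

After neutralization: n(HN3) = 0.212 mol, n(N3-) = 0.313 mol.
Henderson–Hasselbalch with mole ratio 0.313/0.212: pH = 4.68 + (+0.169)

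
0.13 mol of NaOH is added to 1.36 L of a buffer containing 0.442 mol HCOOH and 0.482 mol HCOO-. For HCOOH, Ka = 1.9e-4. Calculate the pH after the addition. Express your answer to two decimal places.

pH = 4.01

OH- converts HCOOH to HCOO-: HCOOH → 0.312 mol, HCOO- → 0.612 mol.
pKa = −log(1.9 × 10^-4) = 3.721
pH = pKa + log(n_HCOO-/n_HCOOH) = 3.721 + log(0.612/0.312) = 3.721 + (+0.293)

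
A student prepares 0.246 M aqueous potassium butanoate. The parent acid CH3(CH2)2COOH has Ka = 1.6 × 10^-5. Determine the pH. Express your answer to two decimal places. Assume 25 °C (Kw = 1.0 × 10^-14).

CH3(CH2)2COO- is the conjugate base of the weak acid CH3(CH2)2COOH.
Kb = Kw/Ka = 1.0×10^-14 / 1.6 × 10^-5 = 6.25 × 10^-10
Kb = [OH-]²/(0.246 − [OH-]) = 6.25 × 10^-10
Since Kb ≪ C₀, [OH-] ≈ √(Kb·C₀) = 1.24 × 10^-5 M.
Check: 0.005% ionized — well under 5%, approximation valid.
pOH = 4.91, so pH = 14.00 − pOH = 9.09

pH = 9.09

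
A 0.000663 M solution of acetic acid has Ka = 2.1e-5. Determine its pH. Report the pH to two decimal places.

CH3COOH ⇌ CH3COO- + H+
From the ICE table, Ka = [H+]²/(0.000663 − [H+]) = 2.1 × 10^-5.
Here C₀/Ka ≈ 31.6, so the small-[H+] approximation fails. Use the quadratic:
[H+] = [−2.1e-05 + √(2.1e-05² + 5.57e-08)]/2 = 1.08 × 10^-4 M
pH = −log[H+] = −log(1.08 × 10^-4) = 3.97

pH = 3.97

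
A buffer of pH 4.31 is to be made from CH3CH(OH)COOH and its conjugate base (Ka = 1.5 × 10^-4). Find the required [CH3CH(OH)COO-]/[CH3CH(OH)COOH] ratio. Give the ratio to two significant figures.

pKa = -log(1.5 × 10^-4) = 3.824
pH = pKa + log(r) ⇒ log(r) = 4.31 − 3.824 = +0.486
r = [CH3CH(OH)COO-]/[CH3CH(OH)COOH] = 10^(+0.486) = 3.06

ratio = 3.1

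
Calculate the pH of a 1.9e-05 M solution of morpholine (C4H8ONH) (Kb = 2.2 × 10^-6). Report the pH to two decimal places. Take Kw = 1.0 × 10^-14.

C4H8ONH + H2O ⇌ C4H8ONH2+ + OH-
From the ICE table, Kb = x²/(1.9e-05 − x) = 2.2 × 10^-6.
Here C₀/Kb ≈ 8.64, so the small-x approximation fails. Use the quadratic:
x = (−Kb + √(Kb² + 4·Kb·C₀))/2 = 5.46 × 10^-6 M
pOH = −log(5.46 × 10^-6) = 5.26; pH = 14.00 − 5.26 = 8.74

pH = 8.74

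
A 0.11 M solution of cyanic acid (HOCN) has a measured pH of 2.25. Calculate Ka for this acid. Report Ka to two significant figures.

[H+] = 10^(-2.25) = 5.62 × 10^-3 M
At equilibrium [HA] = 0.11 − 5.62 × 10^-3 = 1.04 × 10^-1 M
Ka = [H+][A-]/[HA] = (5.62 × 10^-3)² / 1.04 × 10^-1 = 3.0 × 10^-4

Ka = 3.0 × 10^-4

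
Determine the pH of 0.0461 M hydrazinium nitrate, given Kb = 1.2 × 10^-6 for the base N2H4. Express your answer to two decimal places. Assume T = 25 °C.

N2H5+ is the conjugate acid of the weak base N2H4.
Ka = Kw/Kb = 1.0×10^-14 / 1.2 × 10^-6 = 8.33 × 10^-9
Let x = [H+] at equilibrium. Ka = x²/(0.0461 − x).
Neglecting x in the denominator: x = √(8.33 × 10^-9 × 0.0461) = 1.96 × 10^-5 M
Check: 0.043% ionized — well under 5%, approximation valid.
pH = −log(1.96 × 10^-5) = 4.71

pH = 4.71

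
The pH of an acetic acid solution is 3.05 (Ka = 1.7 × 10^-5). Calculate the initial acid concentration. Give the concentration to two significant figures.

C₀ = 4.8 × 10^-2 M

[H+] = 10^(-3.05) = 8.91 × 10^-4 M = x
Ka = x²/(C₀ − x) ⇒ C₀ = x + x²/Ka
C₀ = 8.91 × 10^-4 + (8.91 × 10^-4)²/(1.7 × 10^-5) = 4.76 × 10^-2 M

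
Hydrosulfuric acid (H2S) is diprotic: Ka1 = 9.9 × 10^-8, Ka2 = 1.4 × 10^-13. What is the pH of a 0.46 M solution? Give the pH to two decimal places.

pH = 3.67

Ka1 ≫ Ka2, so treat the first dissociation as the only significant source of H+.
Ka1 = x²/(0.46 − x) = 9.9 × 10^-8
x ≈ √(9.9 × 10^-8 × 0.46) = 2.13 × 10^-4 M
pH = −log(2.13 × 10^-4) = 3.67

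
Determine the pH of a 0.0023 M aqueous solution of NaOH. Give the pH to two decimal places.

NaOH is a strong base; [OH-] = 0.0023 M.
pOH = -log(0.0023) = 2.64
pH = 14.00 - 2.64 = 11.36

pH = 11.36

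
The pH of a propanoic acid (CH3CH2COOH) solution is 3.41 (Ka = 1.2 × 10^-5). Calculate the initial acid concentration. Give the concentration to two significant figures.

[H+] = 10^(-3.41) = 3.89 × 10^-4 M = x
Ka = x²/(C₀ − x) ⇒ C₀ = x + x²/Ka
C₀ = 3.89 × 10^-4 + (3.89 × 10^-4)²/(1.2 × 10^-5) = 1.30 × 10^-2 M

C₀ = 1.3 × 10^-2 M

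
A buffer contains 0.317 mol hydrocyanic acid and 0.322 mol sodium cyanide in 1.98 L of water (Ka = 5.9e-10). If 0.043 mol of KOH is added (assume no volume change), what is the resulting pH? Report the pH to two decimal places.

OH- converts HCN to CN-: HCN → 0.274 mol, CN- → 0.365 mol.
pKa = −log(5.9 × 10^-10) = 9.229
pH = pKa + log([A⁻]/[HA]) = 9.229 + log(0.365/0.274) = 9.229 +0.125

pH = 9.35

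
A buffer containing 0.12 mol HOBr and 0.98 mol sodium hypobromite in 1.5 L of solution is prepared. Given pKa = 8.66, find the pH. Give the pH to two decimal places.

Using pH = pKa + log([base]/[acid]) with [base]/[acid] = 0.98/0.12:
pH = 8.66 + (+0.912) = 9.57

pH = 9.57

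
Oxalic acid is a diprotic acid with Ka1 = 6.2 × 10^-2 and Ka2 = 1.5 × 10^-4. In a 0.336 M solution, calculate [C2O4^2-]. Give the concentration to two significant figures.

First ionization gives [H+] ≈ [HC2O4-] = 1.17 × 10^-1 M.
Second step: Ka2 = [H+][C2O4^2-]/[HC2O4-] ≈ [C2O4^2-] (since [H+] ≈ [HC2O4-]).
So [C2O4^2-] ≈ Ka2.

1.5 × 10^-4 M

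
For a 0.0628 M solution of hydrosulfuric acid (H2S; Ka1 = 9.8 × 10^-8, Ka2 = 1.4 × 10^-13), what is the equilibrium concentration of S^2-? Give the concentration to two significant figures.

First ionization gives [H+] ≈ [HS-] = 7.84 × 10^-5 M.
Second step: Ka2 = [H+][S^2-]/[HS-] ≈ [S^2-] (since [H+] ≈ [HS-]).
So [S^2-] ≈ Ka2.

1.4 × 10^-13 M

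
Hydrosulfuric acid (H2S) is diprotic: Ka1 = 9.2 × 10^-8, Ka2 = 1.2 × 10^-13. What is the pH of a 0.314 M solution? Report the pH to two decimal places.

pH = 3.77

Since Ka1 ≫ Ka2, the first ionization dominates [H+].
Ka1 = x²/(0.314 − x) = 9.2 × 10^-8
x ≈ √(9.2 × 10^-8 × 0.314) = 1.70 × 10^-4 M
pH = −log(1.70 × 10^-4) = 3.77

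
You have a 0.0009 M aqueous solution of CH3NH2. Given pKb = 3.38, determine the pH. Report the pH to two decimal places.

CH3NH2 + H2O ⇌ CH3NH3+ + OH-
Kb = 10^(−3.38) = 4.17 × 10^-4
Let x = [OH-] at equilibrium. Kb = x²/(0.0009 − x).
Here C₀/Kb ≈ 2.16, so the small-x approximation fails. Use the quadratic:
x = (−Kb + √(Kb² + 4·Kb·C₀))/2 = 4.39 × 10^-4 M
pOH = 3.36, so pH = 14.00 − pOH = 10.64

pH = 10.64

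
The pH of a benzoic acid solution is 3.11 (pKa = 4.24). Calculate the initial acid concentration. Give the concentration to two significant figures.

[H+] = 10^(-3.11) = 7.76 × 10^-4 M = x
Ka = 10^(−4.24) = 5.75 × 10^-5
Ka = x²/(C₀ − x) ⇒ C₀ = x + x²/Ka
C₀ = 7.76 × 10^-4 + (7.76 × 10^-4)²/(5.75 × 10^-5) = 1.12 × 10^-2 M

C₀ = 1.1 × 10^-2 M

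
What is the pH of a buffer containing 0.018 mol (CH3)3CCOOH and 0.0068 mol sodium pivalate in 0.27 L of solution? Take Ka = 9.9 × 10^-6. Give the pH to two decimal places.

pH = 4.58

pKa = −log(9.9 × 10^-6) = 5.004
Using pH = pKa + log([base]/[acid]) with [base]/[acid] = 0.0068/0.018:
pH = 5.004 + (-0.423) = 4.58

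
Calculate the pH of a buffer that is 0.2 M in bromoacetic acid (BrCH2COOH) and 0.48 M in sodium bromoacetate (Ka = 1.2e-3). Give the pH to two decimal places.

pH = 3.30

pKa = −log(1.2 × 10^-3) = 2.921
Using pH = pKa + log([base]/[acid]) with [base]/[acid] = 0.48/0.2:
pH = 2.921 + (+0.380) = 3.30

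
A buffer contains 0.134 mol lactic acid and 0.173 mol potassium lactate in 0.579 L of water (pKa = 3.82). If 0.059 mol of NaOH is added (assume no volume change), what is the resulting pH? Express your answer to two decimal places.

OH- converts CH3CH(OH)COOH to CH3CH(OH)COO-: CH3CH(OH)COOH → 0.075 mol, CH3CH(OH)COO- → 0.232 mol.
pH = pKa + log(n_CH3CH(OH)COO-/n_CH3CH(OH)COOH) = 3.82 + log(0.232/0.075) = 3.82 + (+0.490)

pH = 4.31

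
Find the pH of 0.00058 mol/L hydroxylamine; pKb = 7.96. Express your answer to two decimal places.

pH = 8.40

NH2OH + H2O ⇌ NH3OH+ + OH-
Kb = 10^(−7.96) = 1.10 × 10^-8
Let x = [OH-] at equilibrium. Kb = x²/(0.00058 − x).
Neglecting x in the denominator: x = √(1.10 × 10^-8 × 0.00058) = 2.53 × 10^-6 M
Check: 0.44% ionized — well under 5%, approximation valid.
pOH = 5.60, so pH = 14.00 − pOH = 8.40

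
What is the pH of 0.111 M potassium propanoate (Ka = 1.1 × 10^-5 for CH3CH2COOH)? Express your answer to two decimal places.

CH3CH2COO- is the conjugate base of the weak acid CH3CH2COOH.
Kb = Kw/Ka = 1.0×10^-14 / 1.1 × 10^-5 = 9.09 × 10^-10
Let x = [OH-] at equilibrium. Kb = x²/(0.111 − x).
Since Kb ≪ C₀, x ≈ √(Kb·C₀) = 1.00 × 10^-5 M.
(x/C₀ = 0.009% < 5%, so the approximation holds.)
pOH = −log(1.00 × 10^-5) = 5.00; pH = 14.00 − 5.00 = 9.00

pH = 9.00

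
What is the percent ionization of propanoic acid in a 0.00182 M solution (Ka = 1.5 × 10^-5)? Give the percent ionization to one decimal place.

CH3CH2COOH ⇌ CH3CH2COO- + H+; let x = [H+] at equilibrium.
Ka = x²/(C₀ − x); solving the quadratic gives x = 1.58 × 10^-4 M.
Fraction ionized = 1.58 × 10^-4 / 0.00182 = 0.0868 → 8.7%

8.7%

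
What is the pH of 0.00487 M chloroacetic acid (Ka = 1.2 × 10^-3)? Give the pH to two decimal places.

pH = 2.72

ClCH2COOH ⇌ ClCH2COO- + H+
Ka = [H+]²/(0.00487 − [H+]) = 1.2 × 10^-3
The 5% rule fails; solving [H+]² + Ka·[H+] − Ka·C₀ = 0 exactly:
[H+] = [−0.0012 + √(0.0012² + 2.34e-05)]/2 = 1.89 × 10^-3 M
pH = −log[H+] = −log(1.89 × 10^-3) = 2.72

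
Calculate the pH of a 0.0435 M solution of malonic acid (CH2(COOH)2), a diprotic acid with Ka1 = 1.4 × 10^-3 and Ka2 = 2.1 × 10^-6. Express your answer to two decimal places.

Ka1 ≫ Ka2, so treat the first dissociation as the only significant source of H+.
Ka1 = x²/(0.0435 − x) = 1.4 × 10^-3
Solving the quadratic: x = (−Ka1 + √(Ka1² + 4·Ka1·C₀))/2 = 7.14 × 10^-3 M
pH = −log(7.14 × 10^-3) = 2.15

pH = 2.15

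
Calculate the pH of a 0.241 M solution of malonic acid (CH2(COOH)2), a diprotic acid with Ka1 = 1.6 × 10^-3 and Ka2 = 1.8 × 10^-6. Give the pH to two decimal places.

Since Ka1 ≫ Ka2, the first ionization dominates [H+].
Ka1 = x²/(0.241 − x) = 1.6 × 10^-3
Solving the quadratic: x = (−Ka1 + √(Ka1² + 4·Ka1·C₀))/2 = 1.89 × 10^-2 M
pH = −log(1.89 × 10^-2) = 1.72

pH = 1.72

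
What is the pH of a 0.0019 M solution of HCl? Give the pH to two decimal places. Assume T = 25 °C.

HCl is a strong acid and dissociates completely, so [H+] = 0.0019 M.
pH = -log(0.0019) = 2.72

pH = 2.72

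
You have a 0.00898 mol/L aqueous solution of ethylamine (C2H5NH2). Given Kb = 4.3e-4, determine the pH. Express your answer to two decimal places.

C2H5NH2 + H2O ⇌ C2H5NH3+ + OH-
From the ICE table, Kb = [OH-]²/(0.00898 − [OH-]) = 4.3 × 10^-4.
[OH-] is not negligible relative to C₀; solve [OH-]² + 0.00043·[OH-] − 3.86e-06 = 0.
[OH-] = (−Kb + √(Kb² + 4·Kb·C₀))/2 = 1.76 × 10^-3 M
pOH = 2.75, so pH = 14.00 − pOH = 11.25

pH = 11.25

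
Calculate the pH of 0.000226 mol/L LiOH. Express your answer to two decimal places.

pH = 10.35

LiOH is a strong base; [OH-] = 0.000226 M.
pOH = -log(0.000226) = 3.65
pH = 14.00 - 3.65 = 10.35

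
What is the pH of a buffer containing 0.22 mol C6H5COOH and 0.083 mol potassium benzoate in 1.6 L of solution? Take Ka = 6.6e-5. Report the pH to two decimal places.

pH = 3.76

pKa = −log(6.6 × 10^-5) = 4.180
Henderson–Hasselbalch: pH = pKa + log([C6H5COO-]/[C6H5COOH]) = 4.180 + log(0.083/0.22)
pH = 4.180 + (-0.423) = 3.76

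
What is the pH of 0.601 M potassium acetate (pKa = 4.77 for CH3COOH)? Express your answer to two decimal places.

pH = 9.27

CH3COO- is the conjugate base of the weak acid CH3COOH.
Ka = 10^(−4.77) = 1.70 × 10^-5
Kb = Kw/Ka = 1.0×10^-14 / 1.70 × 10^-5 = 5.88 × 10^-10
Let x = [OH-] at equilibrium. Kb = x²/(0.601 − x).
Neglecting x in the denominator: x = √(5.88 × 10^-10 × 0.601) = 1.88 × 10^-5 M
Check: 0.0031% ionized — well under 5%, approximation valid.
pOH = 4.73, so pH = 14.00 − pOH = 9.27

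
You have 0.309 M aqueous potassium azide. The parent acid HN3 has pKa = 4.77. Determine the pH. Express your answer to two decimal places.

N3- is the conjugate base of the weak acid HN3.
Ka = 10^(−4.77) = 1.70 × 10^-5
Kb = Kw/Ka = 1.0×10^-14 / 1.70 × 10^-5 = 5.88 × 10^-10
Kb = x²/(0.309 − x) = 5.88 × 10^-10
Since Kb ≪ C₀, x ≈ √(Kb·C₀) = 1.35 × 10^-5 M.
(x/C₀ = 0.0044% < 5%, so the approximation holds.)
pOH = −log(1.35 × 10^-5) = 4.87; pH = 14.00 − 4.87 = 9.13

pH = 9.13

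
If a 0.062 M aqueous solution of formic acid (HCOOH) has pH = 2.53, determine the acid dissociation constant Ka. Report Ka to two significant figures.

[H+] = 10^(-2.53) = 2.95 × 10^-3 M
At equilibrium [HA] = 0.062 − 2.95 × 10^-3 = 5.90 × 10^-2 M
Ka = [H+][A-]/[HA] = (2.95 × 10^-3)² / 5.90 × 10^-2 = 1.5 × 10^-4

Ka = 1.5 × 10^-4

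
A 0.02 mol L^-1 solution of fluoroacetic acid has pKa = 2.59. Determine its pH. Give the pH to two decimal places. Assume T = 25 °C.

pH = 2.22

FCH2COOH ⇌ FCH2COO- + H+
Ka = 10^(−2.59) = 2.57 × 10^-3
From the ICE table, Ka = [H+]²/(0.02 − [H+]) = 2.57 × 10^-3.
Here C₀/Ka ≈ 7.78, so the small-[H+] approximation fails. Use the quadratic:
[H+] = (−Ka + √(Ka² + 4·Ka·C₀))/2 = 6.00 × 10^-3 M
pH = −log[H+] = −log(6.00 × 10^-3) = 2.22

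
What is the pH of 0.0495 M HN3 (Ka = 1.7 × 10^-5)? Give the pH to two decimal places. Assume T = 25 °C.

HN3 ⇌ N3- + H+
From the ICE table, Ka = [H+]²/(0.0495 − [H+]) = 1.7 × 10^-5.
Since Ka ≪ C₀, [H+] ≈ √(Ka·C₀) = 9.17 × 10^-4 M.
pH = −log(9.17 × 10^-4) = 3.04

pH = 3.04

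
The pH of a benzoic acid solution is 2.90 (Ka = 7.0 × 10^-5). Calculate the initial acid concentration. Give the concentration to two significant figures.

[H+] = 10^(-2.90) = 1.26 × 10^-3 M = x
Ka = x²/(C₀ − x) ⇒ C₀ = x + x²/Ka
C₀ = 1.26 × 10^-3 + (1.26 × 10^-3)²/(7.0 × 10^-5) = 2.39 × 10^-2 M

C₀ = 2.4 × 10^-2 M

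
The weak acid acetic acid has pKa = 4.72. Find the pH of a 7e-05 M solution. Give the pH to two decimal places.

CH3COOH ⇌ CH3COO- + H+
Ka = 10^(−4.72) = 1.91 × 10^-5
Let x = [H+] at equilibrium. Ka = x²/(7e-05 − x).
The 5% rule fails; solving x² + Ka·x − Ka·C₀ = 0 exactly:
x = (−Ka + √(Ka² + 4·Ka·C₀))/2 = 2.82 × 10^-5 M
pH = −log(2.82 × 10^-5) = 4.55

pH = 4.55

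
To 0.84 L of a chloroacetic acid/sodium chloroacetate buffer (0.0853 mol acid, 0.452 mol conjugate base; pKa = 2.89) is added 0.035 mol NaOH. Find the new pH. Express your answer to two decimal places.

OH- converts ClCH2COOH to ClCH2COO-: ClCH2COOH → 0.0503 mol, ClCH2COO- → 0.487 mol.
pH = pKa + log([A⁻]/[HA]) = 2.89 + log(0.487/0.0503) = 2.89 +0.986

pH = 3.88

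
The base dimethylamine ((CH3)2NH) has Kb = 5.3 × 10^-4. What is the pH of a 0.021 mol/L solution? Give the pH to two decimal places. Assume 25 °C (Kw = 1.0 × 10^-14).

pH = 11.49

(CH3)2NH + H2O ⇌ (CH3)2NH2+ + OH-
Let x = [OH-] at equilibrium. Kb = x²/(0.021 − x).
Here C₀/Kb ≈ 39.6, so the small-x approximation fails. Use the quadratic:
x = [−0.00053 + √(0.00053² + 4.45e-05)]/2 = 3.08 × 10^-3 M
pOH = 2.51, so pH = 14.00 − pOH = 11.49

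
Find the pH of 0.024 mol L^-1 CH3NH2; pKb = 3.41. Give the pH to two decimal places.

CH3NH2 + H2O ⇌ CH3NH3+ + OH-
Kb = 10^(−3.41) = 3.89 × 10^-4
From the ICE table, Kb = [OH-]²/(0.024 − [OH-]) = 3.89 × 10^-4.
The 5% rule fails; solving [OH-]² + Kb·[OH-] − Kb·C₀ = 0 exactly:
[OH-] = (−Kb + √(Kb² + 4·Kb·C₀))/2 = 2.87 × 10^-3 M
pOH = 2.54, so pH = 14.00 − pOH = 11.46

pH = 11.46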